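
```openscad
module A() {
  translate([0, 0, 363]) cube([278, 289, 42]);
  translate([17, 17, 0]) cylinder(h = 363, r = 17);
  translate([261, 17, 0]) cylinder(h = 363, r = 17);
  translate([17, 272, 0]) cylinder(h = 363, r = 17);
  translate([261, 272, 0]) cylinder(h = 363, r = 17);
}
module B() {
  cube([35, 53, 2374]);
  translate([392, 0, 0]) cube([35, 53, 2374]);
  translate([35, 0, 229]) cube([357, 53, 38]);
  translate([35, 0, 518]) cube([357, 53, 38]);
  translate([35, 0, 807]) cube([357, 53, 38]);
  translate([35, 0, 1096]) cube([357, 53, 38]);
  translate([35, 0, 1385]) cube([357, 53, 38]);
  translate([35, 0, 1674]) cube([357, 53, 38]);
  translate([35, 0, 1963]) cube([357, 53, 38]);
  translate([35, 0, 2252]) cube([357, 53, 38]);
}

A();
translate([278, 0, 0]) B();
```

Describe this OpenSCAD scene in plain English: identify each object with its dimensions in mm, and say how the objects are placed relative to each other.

A is a four-legged stool. The seat is 278×289 mm, 42 mm thick, top at z = 405 mm. It stands on four round legs, each 34 mm in diameter, from z = 0 to the seat underside, each leg's axis is inset half a diameter from the nearest pair of seat edges (so the leg's bounding box is flush with the corner).

B is a wooden ladder with two side rails of 35×53 mm section and 2374 mm height, set 427 mm apart overall. Between them run 8 rectangular rungs (53 mm deep, 38 mm thick), front faces flush with the rails' −y face. The bottom of the first rung is 229 mm above the floor and each subsequent rung is 289 mm higher than the one below.

The ladder is against the stool's +x side, with their −y faces flush.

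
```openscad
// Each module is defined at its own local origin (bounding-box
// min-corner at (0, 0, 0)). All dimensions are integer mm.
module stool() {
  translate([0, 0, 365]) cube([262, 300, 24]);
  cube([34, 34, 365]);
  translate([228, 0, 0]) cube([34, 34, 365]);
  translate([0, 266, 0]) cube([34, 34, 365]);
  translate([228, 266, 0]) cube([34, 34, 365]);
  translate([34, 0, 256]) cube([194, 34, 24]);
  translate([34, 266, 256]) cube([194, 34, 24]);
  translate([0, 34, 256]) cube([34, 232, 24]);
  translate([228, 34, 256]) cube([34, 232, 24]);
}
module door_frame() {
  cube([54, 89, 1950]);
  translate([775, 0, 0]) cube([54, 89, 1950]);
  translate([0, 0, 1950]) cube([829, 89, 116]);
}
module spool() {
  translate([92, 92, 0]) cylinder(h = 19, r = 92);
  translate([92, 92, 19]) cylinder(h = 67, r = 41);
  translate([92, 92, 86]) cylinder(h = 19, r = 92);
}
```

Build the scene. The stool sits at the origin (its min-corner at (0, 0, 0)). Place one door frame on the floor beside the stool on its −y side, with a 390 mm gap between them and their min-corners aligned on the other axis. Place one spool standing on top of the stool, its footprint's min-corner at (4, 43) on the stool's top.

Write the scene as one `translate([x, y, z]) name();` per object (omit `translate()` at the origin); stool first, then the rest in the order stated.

stool();
translate([0, -479, 0]) door_frame();
translate([4, 43, 389]) spool();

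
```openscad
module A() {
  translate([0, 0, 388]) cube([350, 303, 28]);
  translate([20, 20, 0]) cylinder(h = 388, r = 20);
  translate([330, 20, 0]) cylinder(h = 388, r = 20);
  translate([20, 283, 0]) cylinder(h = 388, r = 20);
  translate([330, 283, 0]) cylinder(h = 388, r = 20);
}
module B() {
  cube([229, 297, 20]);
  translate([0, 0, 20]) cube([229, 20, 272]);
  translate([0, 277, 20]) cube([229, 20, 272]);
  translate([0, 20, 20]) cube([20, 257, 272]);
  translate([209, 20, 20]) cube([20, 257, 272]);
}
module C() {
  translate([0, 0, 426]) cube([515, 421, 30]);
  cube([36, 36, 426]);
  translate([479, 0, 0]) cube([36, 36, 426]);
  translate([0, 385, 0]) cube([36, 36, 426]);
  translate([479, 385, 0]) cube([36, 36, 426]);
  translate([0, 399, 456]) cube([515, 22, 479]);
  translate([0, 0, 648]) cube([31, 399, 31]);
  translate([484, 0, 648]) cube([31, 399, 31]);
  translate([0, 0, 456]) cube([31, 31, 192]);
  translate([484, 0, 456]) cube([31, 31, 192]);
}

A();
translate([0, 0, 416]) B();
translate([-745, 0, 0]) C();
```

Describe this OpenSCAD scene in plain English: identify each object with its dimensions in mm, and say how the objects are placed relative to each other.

A is a simple wooden stool: a rectangular seat 350 mm (x) by 303 mm (y), 28 mm thick, top face at z = 416 mm, on four round legs, each 40 mm in diameter. The legs rest on z = 0, each leg's axis is inset half a diameter from the nearest pair of seat edges (so the leg's bounding box is flush with the corner).

B is an open storage box with external size 229×297×292 mm and wall thickness 20 mm (the base is also 20 mm thick). The base covers the whole footprint; the four walls stand on the base, with the y-facing walls full-width and the x-facing walls fitting between their inner faces.

C is a chair: 515×421 mm seat, 30 mm thick, top at z = 456 mm, on four 36 mm square corner legs flush with the seat edges. A 22 mm thick backrest slab spans the full seat width, extending 479 mm above the seat top, its back face flush with the seat's +y edge. Two armrests of 31×31 mm section run along each side from the seat's front edge to the front of the backrest, top faces 223 mm above the seat top and outer faces flush with the seat's x-edges; a 31×31 mm post under the front of each armrest stands on the seat at the front corner.

The open box is on top of the stool. The chair is on the floor beside the stool on its −x side.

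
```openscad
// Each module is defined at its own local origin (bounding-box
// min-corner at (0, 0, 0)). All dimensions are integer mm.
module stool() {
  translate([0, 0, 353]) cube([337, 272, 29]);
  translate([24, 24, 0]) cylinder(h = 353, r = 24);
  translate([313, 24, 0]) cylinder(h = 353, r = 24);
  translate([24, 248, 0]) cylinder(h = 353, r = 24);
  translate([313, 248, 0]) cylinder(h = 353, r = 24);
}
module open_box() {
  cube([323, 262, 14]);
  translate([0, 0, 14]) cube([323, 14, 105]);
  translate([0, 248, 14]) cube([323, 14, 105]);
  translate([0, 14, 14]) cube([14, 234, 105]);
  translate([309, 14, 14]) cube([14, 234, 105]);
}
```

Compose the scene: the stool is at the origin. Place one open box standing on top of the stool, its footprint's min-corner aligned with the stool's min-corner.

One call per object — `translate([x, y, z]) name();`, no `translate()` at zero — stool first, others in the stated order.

stool();
translate([0, 0, 382]) open_box();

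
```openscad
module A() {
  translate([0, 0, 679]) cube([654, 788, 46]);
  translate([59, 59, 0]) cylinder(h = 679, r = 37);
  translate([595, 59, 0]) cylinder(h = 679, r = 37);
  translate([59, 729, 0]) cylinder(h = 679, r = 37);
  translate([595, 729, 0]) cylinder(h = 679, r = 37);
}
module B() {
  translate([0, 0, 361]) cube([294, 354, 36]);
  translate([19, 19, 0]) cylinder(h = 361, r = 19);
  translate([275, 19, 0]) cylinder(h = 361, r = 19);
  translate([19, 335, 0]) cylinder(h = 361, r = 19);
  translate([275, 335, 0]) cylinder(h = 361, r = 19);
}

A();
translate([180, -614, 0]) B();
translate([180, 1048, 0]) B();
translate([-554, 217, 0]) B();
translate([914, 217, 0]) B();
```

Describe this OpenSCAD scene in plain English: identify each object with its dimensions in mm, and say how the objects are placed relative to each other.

A is a table: top 654 mm (x) × 788 mm (y), 46 mm thick, upper face at z = 725 mm, on four round legs of 74 mm diameter, each leg's bounding box inset 22 mm from the nearest pair of top edges, running from z = 0 to the bottom of the top.

B is a four-legged stool. The seat is a 294×354×36 mm slab whose top surface is at z = 397 mm; four round legs, each 38 mm in diameter, run from the floor (z = 0) to the underside of the seat, each leg's axis is inset half a diameter from the nearest pair of seat edges (so the leg's bounding box is flush with the corner).

Four stools sit around the table at the −y, +y, −x, +x sides.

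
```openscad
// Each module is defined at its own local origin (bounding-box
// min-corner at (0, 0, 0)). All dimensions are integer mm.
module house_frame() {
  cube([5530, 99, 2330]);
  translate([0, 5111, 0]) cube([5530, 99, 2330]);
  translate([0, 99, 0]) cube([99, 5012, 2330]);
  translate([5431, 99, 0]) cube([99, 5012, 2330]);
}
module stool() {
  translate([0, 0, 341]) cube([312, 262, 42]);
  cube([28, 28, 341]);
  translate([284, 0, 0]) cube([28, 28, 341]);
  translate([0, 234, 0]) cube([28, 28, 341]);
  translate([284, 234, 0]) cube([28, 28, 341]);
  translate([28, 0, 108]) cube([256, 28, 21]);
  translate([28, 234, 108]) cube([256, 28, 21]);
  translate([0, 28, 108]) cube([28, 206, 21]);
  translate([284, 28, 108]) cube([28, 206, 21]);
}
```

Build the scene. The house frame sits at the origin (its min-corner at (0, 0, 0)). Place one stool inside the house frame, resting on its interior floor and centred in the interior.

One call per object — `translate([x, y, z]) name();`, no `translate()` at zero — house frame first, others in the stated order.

house_frame();
translate([2609, 2474, 0]) stool();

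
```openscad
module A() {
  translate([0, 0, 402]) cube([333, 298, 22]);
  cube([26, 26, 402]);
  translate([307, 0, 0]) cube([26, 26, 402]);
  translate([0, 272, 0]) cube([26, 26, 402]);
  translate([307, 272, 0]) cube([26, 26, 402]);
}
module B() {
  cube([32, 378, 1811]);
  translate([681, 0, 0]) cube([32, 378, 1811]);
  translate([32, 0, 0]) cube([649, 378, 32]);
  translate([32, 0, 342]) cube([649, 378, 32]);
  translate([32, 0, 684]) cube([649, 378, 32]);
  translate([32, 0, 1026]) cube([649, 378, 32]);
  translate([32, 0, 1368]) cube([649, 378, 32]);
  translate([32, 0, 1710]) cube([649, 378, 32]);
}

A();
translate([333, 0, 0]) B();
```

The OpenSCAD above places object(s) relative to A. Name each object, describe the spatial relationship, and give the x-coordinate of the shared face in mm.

The stool's +x face and the bookshelf's −x face are both at x = 333 mm.

A is a stool. B is a bookshelf. The bookshelf is against the stool's +x side, with their −y faces flush. The x-coordinate of the shared face is 333 mm.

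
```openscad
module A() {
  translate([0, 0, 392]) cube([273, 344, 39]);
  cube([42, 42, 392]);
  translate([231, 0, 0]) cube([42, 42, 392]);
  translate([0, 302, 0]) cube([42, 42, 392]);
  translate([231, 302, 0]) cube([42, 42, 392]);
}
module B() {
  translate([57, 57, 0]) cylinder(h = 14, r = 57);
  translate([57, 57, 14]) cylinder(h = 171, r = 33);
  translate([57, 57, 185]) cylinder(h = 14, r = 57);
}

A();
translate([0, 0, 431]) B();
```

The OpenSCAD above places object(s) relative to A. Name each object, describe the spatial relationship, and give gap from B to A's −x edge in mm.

The spool's min-x is at 0; the stool's min-x is 0; gap = 0 mm.

A is a stool. B is a spool. The spool is on top of the stool. The gap from the spool to the stool's −x edge is 0 mm.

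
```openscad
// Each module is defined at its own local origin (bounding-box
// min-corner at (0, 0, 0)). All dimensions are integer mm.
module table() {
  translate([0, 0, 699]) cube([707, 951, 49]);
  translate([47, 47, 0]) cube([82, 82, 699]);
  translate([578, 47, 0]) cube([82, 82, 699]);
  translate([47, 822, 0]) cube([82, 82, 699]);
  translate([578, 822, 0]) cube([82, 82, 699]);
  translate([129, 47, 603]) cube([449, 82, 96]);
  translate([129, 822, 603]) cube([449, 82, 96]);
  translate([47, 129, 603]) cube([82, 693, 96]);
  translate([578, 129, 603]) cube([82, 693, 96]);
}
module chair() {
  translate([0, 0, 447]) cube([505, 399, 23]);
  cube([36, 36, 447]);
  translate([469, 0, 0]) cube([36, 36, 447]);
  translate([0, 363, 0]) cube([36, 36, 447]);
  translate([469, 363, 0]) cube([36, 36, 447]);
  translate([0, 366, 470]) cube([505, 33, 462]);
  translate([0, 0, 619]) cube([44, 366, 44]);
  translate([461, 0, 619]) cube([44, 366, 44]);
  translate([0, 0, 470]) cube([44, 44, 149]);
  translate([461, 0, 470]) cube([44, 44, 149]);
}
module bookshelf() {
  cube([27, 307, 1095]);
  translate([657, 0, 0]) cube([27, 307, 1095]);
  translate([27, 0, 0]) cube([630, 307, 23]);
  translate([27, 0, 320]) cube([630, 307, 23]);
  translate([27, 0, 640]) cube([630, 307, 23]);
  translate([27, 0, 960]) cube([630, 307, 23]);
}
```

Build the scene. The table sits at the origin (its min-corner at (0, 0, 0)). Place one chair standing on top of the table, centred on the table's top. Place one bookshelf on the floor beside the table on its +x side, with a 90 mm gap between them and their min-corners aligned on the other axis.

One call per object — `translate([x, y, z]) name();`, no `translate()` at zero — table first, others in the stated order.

table();
translate([101, 276, 748]) chair();
translate([797, 0, 0]) bookshelf();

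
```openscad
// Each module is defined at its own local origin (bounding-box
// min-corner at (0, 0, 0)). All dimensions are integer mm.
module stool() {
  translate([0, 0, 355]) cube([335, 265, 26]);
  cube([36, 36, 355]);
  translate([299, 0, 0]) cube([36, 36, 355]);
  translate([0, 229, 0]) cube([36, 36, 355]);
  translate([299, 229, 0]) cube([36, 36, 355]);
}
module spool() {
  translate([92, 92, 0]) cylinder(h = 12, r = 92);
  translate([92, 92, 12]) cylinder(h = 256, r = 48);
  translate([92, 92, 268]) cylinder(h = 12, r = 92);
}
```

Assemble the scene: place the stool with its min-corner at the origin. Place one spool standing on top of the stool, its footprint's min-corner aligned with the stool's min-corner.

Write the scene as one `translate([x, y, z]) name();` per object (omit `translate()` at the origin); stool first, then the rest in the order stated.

stool();
translate([0, 0, 381]) spool();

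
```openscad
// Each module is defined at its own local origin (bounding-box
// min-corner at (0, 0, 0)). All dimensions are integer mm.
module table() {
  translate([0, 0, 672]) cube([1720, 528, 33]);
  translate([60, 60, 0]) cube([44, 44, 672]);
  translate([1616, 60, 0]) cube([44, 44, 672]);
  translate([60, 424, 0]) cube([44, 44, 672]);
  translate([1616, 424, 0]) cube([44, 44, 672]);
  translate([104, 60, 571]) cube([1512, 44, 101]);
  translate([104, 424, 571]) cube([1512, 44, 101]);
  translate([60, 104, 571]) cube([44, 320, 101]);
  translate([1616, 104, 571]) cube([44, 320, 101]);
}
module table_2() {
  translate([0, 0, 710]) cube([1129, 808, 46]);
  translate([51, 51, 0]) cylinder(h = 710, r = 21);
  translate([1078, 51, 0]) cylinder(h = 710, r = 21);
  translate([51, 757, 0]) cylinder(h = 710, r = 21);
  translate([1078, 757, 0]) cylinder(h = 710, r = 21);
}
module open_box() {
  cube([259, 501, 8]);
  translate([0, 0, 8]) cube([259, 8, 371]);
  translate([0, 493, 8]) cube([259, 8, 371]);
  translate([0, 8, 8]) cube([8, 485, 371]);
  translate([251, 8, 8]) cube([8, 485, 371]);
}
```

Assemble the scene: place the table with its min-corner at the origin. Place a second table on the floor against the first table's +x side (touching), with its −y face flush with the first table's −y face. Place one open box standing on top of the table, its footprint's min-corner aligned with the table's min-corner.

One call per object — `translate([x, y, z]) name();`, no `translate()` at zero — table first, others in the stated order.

table();
translate([1720, 0, 0]) table_2();
translate([0, 0, 705]) open_box();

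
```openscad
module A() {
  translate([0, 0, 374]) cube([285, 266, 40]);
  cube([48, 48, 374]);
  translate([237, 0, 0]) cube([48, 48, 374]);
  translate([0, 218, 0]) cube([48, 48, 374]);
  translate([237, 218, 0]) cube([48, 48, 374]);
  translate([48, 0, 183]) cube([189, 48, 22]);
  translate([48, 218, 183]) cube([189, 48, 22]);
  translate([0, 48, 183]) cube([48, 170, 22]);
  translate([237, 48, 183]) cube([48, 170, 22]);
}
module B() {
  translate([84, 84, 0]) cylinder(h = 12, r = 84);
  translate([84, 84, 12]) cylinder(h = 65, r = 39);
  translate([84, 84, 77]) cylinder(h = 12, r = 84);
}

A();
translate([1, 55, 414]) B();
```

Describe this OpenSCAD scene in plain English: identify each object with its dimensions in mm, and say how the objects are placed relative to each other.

A is a four-legged stool. The seat is 285×266 mm, 40 mm thick, top at z = 414 mm. It stands on four square legs, each 48×48 mm in cross-section, from z = 0 to the seat underside, each flush with a corner of the seat. Four stretchers, 48 mm wide and 22 mm tall, connect adjacent legs with their undersides at z = 183 mm, each running between the inner faces of the legs it joins and aligned with the legs' outer faces on the other axis.

B is a spool: two coaxial disc flanges of radius 84 mm and thickness 12 mm, joined by a core cylinder of radius 39 mm and height 65 mm. The lower flange rests on z = 0 and the three cylinders share a vertical axis.

The spool is on top of the stool.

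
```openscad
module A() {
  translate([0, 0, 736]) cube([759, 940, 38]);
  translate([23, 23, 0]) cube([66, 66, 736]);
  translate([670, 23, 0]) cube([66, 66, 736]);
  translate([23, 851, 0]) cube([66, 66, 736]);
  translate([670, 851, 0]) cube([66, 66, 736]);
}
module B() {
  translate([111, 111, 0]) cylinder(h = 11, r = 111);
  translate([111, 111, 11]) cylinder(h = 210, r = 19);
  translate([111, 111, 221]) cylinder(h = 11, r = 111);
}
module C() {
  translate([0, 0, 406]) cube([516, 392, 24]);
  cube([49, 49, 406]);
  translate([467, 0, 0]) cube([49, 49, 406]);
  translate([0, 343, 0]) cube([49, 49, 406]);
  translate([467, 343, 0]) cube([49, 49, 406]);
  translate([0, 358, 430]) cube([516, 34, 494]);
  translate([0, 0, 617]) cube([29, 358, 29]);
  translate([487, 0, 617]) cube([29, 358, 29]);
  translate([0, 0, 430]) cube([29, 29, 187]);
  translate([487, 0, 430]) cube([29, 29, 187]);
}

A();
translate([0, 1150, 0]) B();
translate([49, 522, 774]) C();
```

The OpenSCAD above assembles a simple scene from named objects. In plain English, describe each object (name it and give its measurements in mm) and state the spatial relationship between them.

A is a table: top 759 mm (x) × 940 mm (y), 38 mm thick, upper face at z = 774 mm, on four 66×66 mm square legs, each inset 23 mm from the nearest pair of top edges, running from z = 0 to the bottom of the top.

B is a spool: two coaxial disc flanges of radius 111 mm and thickness 11 mm, joined by a core cylinder of radius 19 mm and height 210 mm. The lower flange rests on z = 0 and the three cylinders share a vertical axis.

C is a chair. The seat is a 516×392×24 mm slab with its top at z = 430 mm, on four 49×49 mm corner legs (flush with the seat edges, standing on z = 0). A flat backrest 34 mm thick, 494 mm tall, spans the full seat width and rises from the seat top along its +y edge, rear face flush with the rear of the seat. Two armrests of 29×29 mm section run along each side from the seat's front edge to the front of the backrest, top faces 216 mm above the seat top and outer faces flush with the seat's x-edges; a 29×29 mm post under the front of each armrest stands on the seat at the front corner.

The spool is on the floor beside the table on its +y side. The chair is on top of the table.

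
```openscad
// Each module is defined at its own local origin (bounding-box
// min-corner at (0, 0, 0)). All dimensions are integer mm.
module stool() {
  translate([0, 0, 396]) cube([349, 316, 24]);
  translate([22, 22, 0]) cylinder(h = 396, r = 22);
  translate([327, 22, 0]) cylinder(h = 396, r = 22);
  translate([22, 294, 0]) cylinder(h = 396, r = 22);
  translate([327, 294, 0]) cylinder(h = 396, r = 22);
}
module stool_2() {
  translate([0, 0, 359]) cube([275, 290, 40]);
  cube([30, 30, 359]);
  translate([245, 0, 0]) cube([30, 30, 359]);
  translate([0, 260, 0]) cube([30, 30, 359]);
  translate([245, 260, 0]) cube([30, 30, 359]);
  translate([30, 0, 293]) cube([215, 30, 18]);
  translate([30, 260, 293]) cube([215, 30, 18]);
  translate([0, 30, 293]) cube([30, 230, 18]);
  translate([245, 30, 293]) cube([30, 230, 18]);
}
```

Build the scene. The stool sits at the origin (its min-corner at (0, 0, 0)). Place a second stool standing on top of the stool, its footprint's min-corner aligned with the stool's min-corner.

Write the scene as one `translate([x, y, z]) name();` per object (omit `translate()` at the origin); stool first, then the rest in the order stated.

stool();
translate([0, 0, 420]) stool_2();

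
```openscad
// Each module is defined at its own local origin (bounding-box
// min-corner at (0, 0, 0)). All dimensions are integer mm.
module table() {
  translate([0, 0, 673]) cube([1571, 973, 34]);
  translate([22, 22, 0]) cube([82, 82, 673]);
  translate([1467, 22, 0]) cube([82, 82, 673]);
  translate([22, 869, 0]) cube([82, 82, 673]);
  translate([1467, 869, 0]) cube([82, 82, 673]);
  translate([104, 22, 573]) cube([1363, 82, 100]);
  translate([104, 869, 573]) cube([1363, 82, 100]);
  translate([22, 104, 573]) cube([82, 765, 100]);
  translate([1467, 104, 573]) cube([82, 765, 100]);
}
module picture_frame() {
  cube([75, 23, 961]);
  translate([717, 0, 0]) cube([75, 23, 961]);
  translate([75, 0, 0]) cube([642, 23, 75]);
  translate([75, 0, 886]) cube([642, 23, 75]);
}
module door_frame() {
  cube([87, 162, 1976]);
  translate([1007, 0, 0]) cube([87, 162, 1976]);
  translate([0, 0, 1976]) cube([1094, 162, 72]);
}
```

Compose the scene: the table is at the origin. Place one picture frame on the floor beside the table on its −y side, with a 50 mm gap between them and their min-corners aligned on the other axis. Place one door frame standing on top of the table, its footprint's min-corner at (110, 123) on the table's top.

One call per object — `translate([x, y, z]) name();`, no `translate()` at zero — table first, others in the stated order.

table();
translate([0, -73, 0]) picture_frame();
translate([110, 123, 707]) door_frame();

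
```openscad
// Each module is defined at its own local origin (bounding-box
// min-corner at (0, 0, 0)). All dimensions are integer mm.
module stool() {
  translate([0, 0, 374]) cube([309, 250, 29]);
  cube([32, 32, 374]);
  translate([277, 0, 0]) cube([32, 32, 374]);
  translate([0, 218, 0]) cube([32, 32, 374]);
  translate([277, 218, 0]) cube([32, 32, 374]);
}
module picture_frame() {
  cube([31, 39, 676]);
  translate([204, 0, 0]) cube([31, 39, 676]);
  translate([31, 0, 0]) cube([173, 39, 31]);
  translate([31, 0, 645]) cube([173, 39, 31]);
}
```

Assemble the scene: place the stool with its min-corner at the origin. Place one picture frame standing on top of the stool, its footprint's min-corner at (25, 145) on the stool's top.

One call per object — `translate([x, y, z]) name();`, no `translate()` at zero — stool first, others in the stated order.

stool();
translate([25, 145, 403]) picture_frame();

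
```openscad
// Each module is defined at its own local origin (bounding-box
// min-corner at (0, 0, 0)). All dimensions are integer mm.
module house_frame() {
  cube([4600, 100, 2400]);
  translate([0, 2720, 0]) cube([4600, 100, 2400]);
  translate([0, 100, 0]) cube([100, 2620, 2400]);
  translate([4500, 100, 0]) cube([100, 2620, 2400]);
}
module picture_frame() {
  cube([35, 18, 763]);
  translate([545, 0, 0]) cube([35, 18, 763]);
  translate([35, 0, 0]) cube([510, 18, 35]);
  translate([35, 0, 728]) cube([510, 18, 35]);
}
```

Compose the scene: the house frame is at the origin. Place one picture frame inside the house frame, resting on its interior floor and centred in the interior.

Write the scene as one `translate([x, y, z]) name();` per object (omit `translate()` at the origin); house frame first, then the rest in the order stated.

house_frame();
translate([2010, 1401, 0]) picture_frame();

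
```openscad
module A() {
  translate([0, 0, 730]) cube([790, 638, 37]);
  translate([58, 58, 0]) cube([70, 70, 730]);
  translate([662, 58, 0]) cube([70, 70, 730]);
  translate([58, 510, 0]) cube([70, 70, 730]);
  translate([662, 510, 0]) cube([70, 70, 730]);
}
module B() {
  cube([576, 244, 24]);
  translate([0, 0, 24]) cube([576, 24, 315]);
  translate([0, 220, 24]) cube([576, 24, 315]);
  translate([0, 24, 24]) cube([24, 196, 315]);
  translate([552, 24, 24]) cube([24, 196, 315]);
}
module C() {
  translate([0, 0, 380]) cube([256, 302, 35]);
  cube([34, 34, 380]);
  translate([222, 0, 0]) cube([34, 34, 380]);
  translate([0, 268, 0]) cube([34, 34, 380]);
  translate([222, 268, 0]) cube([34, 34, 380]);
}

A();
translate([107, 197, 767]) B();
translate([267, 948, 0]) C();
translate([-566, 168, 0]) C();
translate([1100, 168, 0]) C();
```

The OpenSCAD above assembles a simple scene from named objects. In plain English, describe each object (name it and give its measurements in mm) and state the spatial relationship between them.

A is a rectangular dining table. The top is 790×638×37 mm with its upper surface at z = 767 mm. It stands on four 70×70 mm square legs, each inset 58 mm from the nearest pair of top edges, running from the floor to the underside of the top.

B is an open-topped rectangular box: outside dimensions 576×244×339 mm, with a uniform wall and base thickness of 24 mm. The base is a full 576×244 slab on the floor; four walls sit on top of the base. The front and back walls (the −y and +y sides) span the full width; the two side walls fit between them.

C is a four-legged stool. The seat is 256×302 mm, 35 mm thick, top at z = 415 mm. It stands on four square legs, each 34×34 mm in cross-section, from z = 0 to the seat underside, each flush with a corner of the seat.

The open box is on top of the table, centred. Three stools sit around the table at the +y, −x, +x sides.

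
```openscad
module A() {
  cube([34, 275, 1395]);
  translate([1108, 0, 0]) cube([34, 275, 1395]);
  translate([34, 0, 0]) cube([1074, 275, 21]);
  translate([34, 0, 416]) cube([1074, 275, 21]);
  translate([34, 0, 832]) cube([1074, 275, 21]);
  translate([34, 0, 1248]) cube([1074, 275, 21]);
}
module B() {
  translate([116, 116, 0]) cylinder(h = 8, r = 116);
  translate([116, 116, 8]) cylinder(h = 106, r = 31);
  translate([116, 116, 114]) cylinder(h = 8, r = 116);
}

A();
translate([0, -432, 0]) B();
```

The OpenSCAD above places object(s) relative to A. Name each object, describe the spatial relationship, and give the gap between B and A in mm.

The spool's nearest face is 200 mm from the bookshelf's −y face.

A is a bookshelf. B is a spool. The spool is on the floor beside the bookshelf on its −y side. The gap between the spool and the bookshelf is 200 mm.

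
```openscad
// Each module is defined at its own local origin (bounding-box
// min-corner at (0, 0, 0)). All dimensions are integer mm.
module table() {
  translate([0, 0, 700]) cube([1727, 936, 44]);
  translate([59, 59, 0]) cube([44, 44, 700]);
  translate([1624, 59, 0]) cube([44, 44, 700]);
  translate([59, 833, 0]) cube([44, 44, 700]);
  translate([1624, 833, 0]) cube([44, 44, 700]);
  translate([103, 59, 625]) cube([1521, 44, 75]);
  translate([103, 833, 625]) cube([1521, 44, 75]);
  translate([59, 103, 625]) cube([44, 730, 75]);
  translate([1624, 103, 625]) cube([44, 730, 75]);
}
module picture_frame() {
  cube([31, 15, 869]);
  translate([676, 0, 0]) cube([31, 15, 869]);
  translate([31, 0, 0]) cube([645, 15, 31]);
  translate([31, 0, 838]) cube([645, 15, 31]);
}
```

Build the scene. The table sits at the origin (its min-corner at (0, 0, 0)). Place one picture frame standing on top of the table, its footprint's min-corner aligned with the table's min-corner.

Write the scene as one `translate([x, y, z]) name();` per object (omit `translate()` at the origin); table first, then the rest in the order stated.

table();
translate([0, 0, 744]) picture_frame();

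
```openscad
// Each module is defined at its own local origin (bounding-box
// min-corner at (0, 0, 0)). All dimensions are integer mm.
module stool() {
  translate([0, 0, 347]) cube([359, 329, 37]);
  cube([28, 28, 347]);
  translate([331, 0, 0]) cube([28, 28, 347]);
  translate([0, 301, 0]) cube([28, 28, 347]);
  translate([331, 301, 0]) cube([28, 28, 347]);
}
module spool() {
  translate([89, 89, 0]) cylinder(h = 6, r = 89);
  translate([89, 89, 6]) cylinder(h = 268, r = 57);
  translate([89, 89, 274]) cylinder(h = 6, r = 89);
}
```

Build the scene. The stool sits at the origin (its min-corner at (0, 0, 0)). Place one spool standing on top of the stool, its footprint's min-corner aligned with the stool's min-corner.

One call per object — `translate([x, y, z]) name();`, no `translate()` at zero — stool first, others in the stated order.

stool();
translate([0, 0, 384]) spool();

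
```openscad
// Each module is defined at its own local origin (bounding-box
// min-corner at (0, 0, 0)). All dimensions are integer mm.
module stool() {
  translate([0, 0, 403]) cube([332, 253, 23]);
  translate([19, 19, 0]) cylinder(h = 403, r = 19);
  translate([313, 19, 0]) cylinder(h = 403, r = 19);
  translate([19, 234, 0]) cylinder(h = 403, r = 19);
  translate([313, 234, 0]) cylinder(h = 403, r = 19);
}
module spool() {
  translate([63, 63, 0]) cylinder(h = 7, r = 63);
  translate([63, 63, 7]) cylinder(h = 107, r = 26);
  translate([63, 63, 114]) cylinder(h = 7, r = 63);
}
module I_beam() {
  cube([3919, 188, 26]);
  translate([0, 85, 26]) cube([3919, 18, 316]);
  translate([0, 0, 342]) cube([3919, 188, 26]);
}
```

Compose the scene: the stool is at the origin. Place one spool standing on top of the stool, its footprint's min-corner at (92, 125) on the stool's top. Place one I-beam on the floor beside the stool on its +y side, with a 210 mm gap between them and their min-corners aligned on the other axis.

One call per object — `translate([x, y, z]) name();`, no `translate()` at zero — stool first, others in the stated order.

stool();
translate([92, 125, 426]) spool();
translate([0, 463, 0]) I_beam();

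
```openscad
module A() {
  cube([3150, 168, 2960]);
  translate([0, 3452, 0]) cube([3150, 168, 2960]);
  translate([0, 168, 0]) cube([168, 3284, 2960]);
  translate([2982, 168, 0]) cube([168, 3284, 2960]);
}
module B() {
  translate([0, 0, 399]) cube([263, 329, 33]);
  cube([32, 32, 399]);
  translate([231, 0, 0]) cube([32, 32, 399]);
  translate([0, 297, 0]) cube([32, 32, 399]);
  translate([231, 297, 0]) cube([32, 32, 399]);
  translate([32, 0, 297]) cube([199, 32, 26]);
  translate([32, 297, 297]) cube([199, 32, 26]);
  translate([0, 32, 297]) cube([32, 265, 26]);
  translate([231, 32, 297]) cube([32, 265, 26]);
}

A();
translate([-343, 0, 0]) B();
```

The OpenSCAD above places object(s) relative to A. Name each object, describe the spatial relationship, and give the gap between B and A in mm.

The stool's nearest face is 80 mm from the house frame's −x face.

A is a house frame. B is a stool. The stool is on the floor beside the house frame on its −x side. The gap between the stool and the house frame is 80 mm.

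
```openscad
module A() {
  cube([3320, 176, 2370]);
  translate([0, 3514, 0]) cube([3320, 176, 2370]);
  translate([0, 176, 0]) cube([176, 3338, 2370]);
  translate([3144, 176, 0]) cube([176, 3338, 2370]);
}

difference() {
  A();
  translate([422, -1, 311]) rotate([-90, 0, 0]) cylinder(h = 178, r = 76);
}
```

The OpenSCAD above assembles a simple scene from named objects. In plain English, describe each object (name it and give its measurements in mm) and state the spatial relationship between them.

A is the wall frame of a small rectangular building: four walls, each 2370 mm tall and 176 mm thick, enclosing a footprint 3320 mm (x) by 3690 mm (y) outside-to-outside, with no floor or roof. The front and back walls (the −y and +y sides) span the full width; the two side walls fit between them.

The house frame has a circular hole of radius 76 mm through its front wall, centred at (x = 422, z = 311).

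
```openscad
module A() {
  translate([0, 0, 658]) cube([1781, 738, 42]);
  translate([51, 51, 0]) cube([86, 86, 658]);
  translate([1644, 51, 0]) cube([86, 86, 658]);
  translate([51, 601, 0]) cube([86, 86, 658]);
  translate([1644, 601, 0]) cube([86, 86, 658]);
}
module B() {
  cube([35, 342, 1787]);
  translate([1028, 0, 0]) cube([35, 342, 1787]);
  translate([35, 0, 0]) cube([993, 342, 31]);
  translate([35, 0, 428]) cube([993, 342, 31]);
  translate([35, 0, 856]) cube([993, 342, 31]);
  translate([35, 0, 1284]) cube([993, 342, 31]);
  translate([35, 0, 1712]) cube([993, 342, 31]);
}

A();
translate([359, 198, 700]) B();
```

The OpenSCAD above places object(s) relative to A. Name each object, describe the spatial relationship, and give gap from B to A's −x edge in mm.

A is a table. B is a bookshelf. The bookshelf is on top of the table, centred. The gap from the bookshelf to the table's −x edge is 359 mm.

The bookshelf's min-x is at 359; the table's min-x is 0; gap = 359 mm.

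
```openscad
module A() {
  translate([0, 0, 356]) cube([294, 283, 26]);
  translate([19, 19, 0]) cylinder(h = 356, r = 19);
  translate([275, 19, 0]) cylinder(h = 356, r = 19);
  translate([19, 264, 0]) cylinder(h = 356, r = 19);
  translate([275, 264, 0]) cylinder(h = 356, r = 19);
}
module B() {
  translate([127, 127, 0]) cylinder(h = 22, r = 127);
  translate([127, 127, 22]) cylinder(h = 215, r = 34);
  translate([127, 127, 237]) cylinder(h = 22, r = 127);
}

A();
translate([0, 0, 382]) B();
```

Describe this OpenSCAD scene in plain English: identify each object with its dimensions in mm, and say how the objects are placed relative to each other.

A is a simple wooden stool: a rectangular seat 294 mm (x) by 283 mm (y), 26 mm thick, top face at z = 382 mm, on four round legs, each 38 mm in diameter. The legs rest on z = 0, each leg's axis is inset half a diameter from the nearest pair of seat edges (so the leg's bounding box is flush with the corner).

B is a spool: two coaxial disc flanges of radius 127 mm and thickness 22 mm, joined by a core cylinder of radius 34 mm and height 215 mm. The lower flange rests on z = 0 and the three cylinders share a vertical axis.

The spool is on top of the stool.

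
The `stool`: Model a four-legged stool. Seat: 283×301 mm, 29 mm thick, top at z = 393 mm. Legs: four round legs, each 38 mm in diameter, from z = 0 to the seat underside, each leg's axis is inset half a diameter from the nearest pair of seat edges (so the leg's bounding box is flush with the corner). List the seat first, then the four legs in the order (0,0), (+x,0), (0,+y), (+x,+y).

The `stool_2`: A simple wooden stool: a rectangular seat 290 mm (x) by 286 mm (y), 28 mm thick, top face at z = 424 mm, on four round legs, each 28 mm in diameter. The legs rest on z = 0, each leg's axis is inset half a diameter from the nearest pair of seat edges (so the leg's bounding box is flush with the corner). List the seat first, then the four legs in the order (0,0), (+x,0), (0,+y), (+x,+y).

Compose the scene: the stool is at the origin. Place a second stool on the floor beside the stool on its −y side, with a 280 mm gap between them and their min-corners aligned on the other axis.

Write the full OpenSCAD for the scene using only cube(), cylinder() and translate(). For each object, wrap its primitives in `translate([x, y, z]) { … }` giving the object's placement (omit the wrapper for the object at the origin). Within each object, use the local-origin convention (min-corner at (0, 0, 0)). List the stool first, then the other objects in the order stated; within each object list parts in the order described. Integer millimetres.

translate([0, 0, 364]) cube([283, 301, 29]);
translate([19, 19, 0]) cylinder(h = 364, r = 19);
translate([264, 19, 0]) cylinder(h = 364, r = 19);
translate([19, 282, 0]) cylinder(h = 364, r = 19);
translate([264, 282, 0]) cylinder(h = 364, r = 19);
translate([0, -566, 0]) {
  translate([0, 0, 396]) cube([290, 286, 28]);
  translate([14, 14, 0]) cylinder(h = 396, r = 14);
  translate([276, 14, 0]) cylinder(h = 396, r = 14);
  translate([14, 272, 0]) cylinder(h = 396, r = 14);
  translate([276, 272, 0]) cylinder(h = 396, r = 14);
}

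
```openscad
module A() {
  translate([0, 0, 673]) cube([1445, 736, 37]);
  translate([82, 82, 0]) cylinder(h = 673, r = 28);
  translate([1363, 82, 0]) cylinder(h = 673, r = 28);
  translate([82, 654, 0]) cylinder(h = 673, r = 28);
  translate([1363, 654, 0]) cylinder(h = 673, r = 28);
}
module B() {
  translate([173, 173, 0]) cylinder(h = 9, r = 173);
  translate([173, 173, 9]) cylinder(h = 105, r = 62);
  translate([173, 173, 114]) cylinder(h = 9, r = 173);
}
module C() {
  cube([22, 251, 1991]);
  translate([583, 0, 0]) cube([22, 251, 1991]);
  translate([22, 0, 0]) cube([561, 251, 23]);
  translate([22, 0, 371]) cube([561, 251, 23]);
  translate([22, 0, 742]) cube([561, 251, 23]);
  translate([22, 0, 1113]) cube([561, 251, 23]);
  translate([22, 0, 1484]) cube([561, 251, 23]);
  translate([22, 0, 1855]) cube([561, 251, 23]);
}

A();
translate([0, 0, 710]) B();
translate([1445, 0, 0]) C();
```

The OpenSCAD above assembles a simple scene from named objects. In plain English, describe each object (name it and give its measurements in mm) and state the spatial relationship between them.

A is a rectangular dining table. The top is 1445×736×37 mm with its upper surface at z = 710 mm. It stands on four round legs of 56 mm diameter, each leg's bounding box inset 54 mm from the nearest pair of top edges, running from the floor to the underside of the top.

B is a spool: two coaxial disc flanges of radius 173 mm and thickness 9 mm, joined by a core cylinder of radius 62 mm and height 105 mm. The lower flange rests on z = 0 and the three cylinders share a vertical axis.

C is a bookshelf 605 mm wide overall, 251 mm deep and 1991 mm tall. The two sides are 22 mm thick vertical panels. 6 horizontal shelves of 23 mm thickness span between the inner faces of the sides; the lowest shelf sits on the floor and shelves are stacked with a clear vertical gap of 348 mm between each pair.

The spool is on top of the table. The bookshelf is against the table's +x side, with their −y faces flush.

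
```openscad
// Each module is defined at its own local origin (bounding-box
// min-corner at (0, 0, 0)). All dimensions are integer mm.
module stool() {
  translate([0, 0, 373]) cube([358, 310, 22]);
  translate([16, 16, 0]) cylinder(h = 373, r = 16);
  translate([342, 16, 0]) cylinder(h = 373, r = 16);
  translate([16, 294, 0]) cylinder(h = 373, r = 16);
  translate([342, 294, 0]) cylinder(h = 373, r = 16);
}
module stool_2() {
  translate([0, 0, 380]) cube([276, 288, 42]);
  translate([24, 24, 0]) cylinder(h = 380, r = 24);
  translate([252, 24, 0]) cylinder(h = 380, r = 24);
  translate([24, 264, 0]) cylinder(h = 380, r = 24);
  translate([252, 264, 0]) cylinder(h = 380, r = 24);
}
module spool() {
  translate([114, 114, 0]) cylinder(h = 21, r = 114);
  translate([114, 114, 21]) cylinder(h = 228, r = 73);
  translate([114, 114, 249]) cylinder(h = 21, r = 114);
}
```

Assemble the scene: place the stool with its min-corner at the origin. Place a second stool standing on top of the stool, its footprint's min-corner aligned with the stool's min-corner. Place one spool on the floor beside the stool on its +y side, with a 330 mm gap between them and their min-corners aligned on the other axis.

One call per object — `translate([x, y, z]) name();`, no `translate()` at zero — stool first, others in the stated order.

stool();
translate([0, 0, 395]) stool_2();
translate([0, 640, 0]) spool();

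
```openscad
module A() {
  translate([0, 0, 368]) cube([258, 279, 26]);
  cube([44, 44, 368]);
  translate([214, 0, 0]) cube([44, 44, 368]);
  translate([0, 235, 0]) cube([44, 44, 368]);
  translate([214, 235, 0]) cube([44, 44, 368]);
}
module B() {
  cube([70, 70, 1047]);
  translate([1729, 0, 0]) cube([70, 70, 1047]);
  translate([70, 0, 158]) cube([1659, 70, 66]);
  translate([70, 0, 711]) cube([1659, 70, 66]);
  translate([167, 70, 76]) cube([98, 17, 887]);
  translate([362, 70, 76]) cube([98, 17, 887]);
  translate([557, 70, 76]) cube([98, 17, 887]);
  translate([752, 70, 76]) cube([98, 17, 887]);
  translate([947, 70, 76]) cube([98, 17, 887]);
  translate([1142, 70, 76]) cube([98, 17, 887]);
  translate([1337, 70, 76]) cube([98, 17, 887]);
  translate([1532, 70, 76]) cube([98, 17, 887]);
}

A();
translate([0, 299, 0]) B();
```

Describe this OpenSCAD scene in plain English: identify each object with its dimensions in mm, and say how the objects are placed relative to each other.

A is a four-legged stool. The seat is a 258×279×26 mm slab whose top surface is at z = 394 mm; four square legs, each 44×44 mm in cross-section, run from the floor (z = 0) to the underside of the seat, each flush with a corner of the seat.

B is a fence section. Two 70×70 mm posts, 1047 mm tall, stand on the floor with a clear span of 1659 mm between their inner faces. Two horizontal rails of 70×66 mm section span the gap between the posts with their undersides at z = 158 mm and z = 711 mm, flush with the posts' −y face. 8 pickets, each 98 mm wide, 17 mm thick and 887 mm tall, are fixed to the +y face of the rails with their bottoms at z = 76 mm, evenly spaced across the span with equal gaps (rounded down to the nearest mm) at the −x end and between each pair — any rounding remainder accumulates at the +x end.

The fence section is on the floor beside the stool on its +y side.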